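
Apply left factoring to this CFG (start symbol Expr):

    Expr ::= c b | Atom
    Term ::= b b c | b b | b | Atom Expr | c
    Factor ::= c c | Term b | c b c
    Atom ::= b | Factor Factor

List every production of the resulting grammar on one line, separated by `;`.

Expr ::= c b | Atom; Term ::= Atom Expr | c | b Term1; Factor ::= Term b | c Factor1; Atom ::= b | Factor Factor; Term1 ::= epsilon | b Term11; Factor1 ::= c | b c; Term11 ::= c | epsilon

Term has alternatives sharing prefix 'b': factor to Term → b Term1 with Term1 → b c | b | ε.
Factor has alternatives sharing prefix 'c': factor to Factor → c Factor1 with Factor1 → c | b c.
Term1 has alternatives sharing prefix 'b': factor to Term1 → b Term11 with Term11 → c | ε.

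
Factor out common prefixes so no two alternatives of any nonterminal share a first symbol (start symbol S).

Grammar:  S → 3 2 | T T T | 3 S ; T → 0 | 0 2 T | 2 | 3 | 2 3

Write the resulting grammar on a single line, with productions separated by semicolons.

S has alternatives sharing prefix '3': factor to S → 3 S' with S' → 2 | S.
T has alternatives sharing prefix '0': factor to T → 0 T' with T' → ε | 2 T.
T has alternatives sharing prefix '2': factor to T → 2 T'' with T'' → ε | 3.

S → T T T | 3 S'; T → 3 | 0 T' | 2 T''; S' → 2 | S; T' → ε | 2 T; T'' → ε | 3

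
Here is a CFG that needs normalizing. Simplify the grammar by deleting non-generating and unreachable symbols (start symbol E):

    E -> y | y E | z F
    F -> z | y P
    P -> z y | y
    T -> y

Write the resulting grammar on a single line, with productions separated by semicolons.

E -> y | y E | z F; F -> z | y P; P -> z y | y

Generating nonterminals: {E, F, P, T}.
Reachable from E after that: {E, F, P}.
Removed useless symbols: {T} and every production mentioning them.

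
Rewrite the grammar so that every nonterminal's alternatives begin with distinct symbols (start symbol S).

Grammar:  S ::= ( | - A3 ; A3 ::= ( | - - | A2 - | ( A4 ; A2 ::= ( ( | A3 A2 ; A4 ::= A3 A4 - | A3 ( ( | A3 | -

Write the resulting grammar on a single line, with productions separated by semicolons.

S ::= ( | - A3; A3 ::= - - | A2 - | ( A3'; A2 ::= ( ( | A3 A2; A4 ::= - | A3 A4'; A3' ::= ε | A4; A4' ::= A4 - | ( ( | ε

A3 has alternatives sharing prefix '(': factor to A3 → ( A3' with A3' → ε | A4.
A4 has alternatives sharing prefix 'A3': factor to A4 → A3 A4' with A4' → A4 - | ( ( | ε.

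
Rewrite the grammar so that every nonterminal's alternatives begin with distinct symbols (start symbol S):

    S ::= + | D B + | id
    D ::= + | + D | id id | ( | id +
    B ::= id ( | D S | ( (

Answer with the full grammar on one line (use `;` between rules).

D has alternatives sharing prefix '+': factor to D → + D' with D' → ε | D.
D has alternatives sharing prefix 'id': factor to D → id D'' with D'' → id | +.

S ::= + | D B + | id; D ::= ( | + D' | id D''; B ::= id ( | D S | ( (; D' ::= ε | D; D'' ::= id | +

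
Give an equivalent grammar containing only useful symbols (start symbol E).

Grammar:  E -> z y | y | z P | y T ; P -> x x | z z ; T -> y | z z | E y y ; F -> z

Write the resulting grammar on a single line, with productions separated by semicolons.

E -> z y | y | z P | y T; P -> x x | z z; T -> y | z z | E y y

Generating nonterminals: {E, F, P, T}.
Reachable from E after that: {E, P, T}.
Removed useless symbols: {F} and every production mentioning them.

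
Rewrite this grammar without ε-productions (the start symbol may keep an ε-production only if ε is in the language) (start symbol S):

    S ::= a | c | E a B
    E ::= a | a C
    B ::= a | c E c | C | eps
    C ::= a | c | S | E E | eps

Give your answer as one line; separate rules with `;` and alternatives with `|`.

Nullable nonterminals: {B, C}.
ε ∉ L(G), so no ε-production is kept.
For each production, add variants omitting each subset of nullable occurrences: S → E a B gives E a B | E a.

S ::= a | c | E a B | E a; E ::= a | a C; B ::= a | c E c | C; C ::= a | c | S | E E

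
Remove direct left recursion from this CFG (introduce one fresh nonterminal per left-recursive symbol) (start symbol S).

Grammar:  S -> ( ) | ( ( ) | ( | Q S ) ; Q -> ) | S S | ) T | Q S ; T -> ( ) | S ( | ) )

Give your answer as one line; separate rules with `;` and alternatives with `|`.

Q is directly left-recursive.
For Q: α = {S}, β = {), S S, ) T}. Rewrite as Q → β Q' and Q' → α Q' | ε.

S -> ( ) | ( ( ) | ( | Q S ); Q -> ) Q' | S S Q' | ) T Q'; T -> ( ) | S ( | ) ); Q' -> S Q' | ε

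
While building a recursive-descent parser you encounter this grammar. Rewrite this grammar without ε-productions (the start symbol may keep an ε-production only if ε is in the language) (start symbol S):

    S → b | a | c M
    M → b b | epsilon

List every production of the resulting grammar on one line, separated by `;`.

The nullable symbols are {M}.
ε ∉ L(G), so no ε-production is kept.
Add the nullable-subset variants: S → c M gives c M | c.

S → b | a | c M | c; M → b b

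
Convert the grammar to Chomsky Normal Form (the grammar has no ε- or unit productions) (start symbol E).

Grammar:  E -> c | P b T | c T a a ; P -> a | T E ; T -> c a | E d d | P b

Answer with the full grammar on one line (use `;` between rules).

E -> c | P Y1 | X2 Y2; P -> a | T E; T -> X2 X3 | E Y4 | P X1; X1 -> b; X2 -> c; X3 -> a; X4 -> d; Y1 -> X1 T; Y2 -> T Y3; Y3 -> X3 X3; Y4 -> X4 X4

Introduce a nonterminal for each terminal appearing in a rule of length ≥ 2: X1 → b, X2 → c, X3 → a, X4 → d.
Binarize each right-hand side of length ≥ 3 by chaining fresh nonterminals (Y1, Y2, …): affected rules were E → P X1 T; E → X2 T X3 X3; T → E X4 X4.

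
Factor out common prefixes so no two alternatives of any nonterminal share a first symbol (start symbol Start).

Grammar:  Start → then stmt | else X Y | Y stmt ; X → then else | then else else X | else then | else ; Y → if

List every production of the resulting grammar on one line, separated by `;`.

Start → then stmt | else X Y | Y stmt; X → then else X1 | else X2; Y → if; X1 → ε | else X; X2 → then | ε

X has alternatives sharing prefix 'then else': factor to X → then else X1 with X1 → ε | else X.
X has alternatives sharing prefix 'else': factor to X → else X2 with X2 → then | ε.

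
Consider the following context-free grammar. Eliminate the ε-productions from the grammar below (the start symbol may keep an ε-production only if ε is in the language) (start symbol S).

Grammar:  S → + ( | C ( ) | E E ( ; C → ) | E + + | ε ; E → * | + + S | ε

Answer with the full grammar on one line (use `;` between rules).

The nullable symbols are {C, E}.
ε ∉ L(G), so no ε-production is kept.
Add the nullable-subset variants: S → C ( ) gives C ( ) | ( ). S → E E ( gives E E ( | E ( | (. C → E + + gives E + + | + +.

S → + ( | C ( ) | ( ) | E E ( | E ( | (; C → ) | E + + | + +; E → * | + + S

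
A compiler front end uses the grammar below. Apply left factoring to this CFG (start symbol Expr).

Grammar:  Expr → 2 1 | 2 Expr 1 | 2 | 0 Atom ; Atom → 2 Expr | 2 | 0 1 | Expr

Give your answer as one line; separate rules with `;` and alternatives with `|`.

Expr → 0 Atom | 2 Expr1; Atom → 0 1 | Expr | 2 Atom1; Expr1 → 1 | Expr 1 | ε; Atom1 → Expr | ε

Expr has alternatives sharing prefix '2': factor to Expr → 2 Expr1 with Expr1 → 1 | Expr 1 | ε.
Atom has alternatives sharing prefix '2': factor to Atom → 2 Atom1 with Atom1 → Expr | ε.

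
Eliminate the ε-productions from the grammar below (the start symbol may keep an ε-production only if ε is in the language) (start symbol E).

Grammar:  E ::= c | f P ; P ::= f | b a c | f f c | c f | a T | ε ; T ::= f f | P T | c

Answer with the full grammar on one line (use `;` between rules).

Nullable set = {P}.
ε ∉ L(G), so no ε-production is kept.
For each production, add variants omitting each subset of nullable occurrences: E → f P gives f P | f.

E ::= c | f P | f; P ::= f | b a c | f f c | c f | a T; T ::= f f | P T | c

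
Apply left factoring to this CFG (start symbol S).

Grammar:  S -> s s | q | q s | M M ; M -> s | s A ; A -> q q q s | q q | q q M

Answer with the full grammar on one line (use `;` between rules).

S -> s s | M M | q S'; M -> s M'; A -> q q A'; S' -> ε | s; M' -> ε | A; A' -> q s | ε | M

S has alternatives sharing prefix 'q': factor to S → q S' with S' → ε | s.
M has alternatives sharing prefix 's': factor to M → s M' with M' → ε | A.
A has alternatives sharing prefix 'q q': factor to A → q q A' with A' → q s | ε | M.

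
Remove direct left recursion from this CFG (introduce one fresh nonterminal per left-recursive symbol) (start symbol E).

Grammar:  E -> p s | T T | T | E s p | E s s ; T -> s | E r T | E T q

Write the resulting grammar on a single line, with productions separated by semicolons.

E -> p s E' | T T E' | T E'; T -> s | E r T | E T q; E' -> s p E' | s s E' | ε

Left recursion appears on E.
For E: α = {s p, s s}, β = {p s, T T, T}. Rewrite as E → β E' and E' → α E' | ε.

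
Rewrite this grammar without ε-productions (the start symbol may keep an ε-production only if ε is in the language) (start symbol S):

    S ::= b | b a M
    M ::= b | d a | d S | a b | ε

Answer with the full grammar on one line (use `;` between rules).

S ::= b | b a M | b a; M ::= b | d a | d S | a b

Nullable set = {M}.
ε ∉ L(G), so no ε-production is kept.
For each production, add variants omitting each subset of nullable occurrences: S → b a M gives b a M | b a.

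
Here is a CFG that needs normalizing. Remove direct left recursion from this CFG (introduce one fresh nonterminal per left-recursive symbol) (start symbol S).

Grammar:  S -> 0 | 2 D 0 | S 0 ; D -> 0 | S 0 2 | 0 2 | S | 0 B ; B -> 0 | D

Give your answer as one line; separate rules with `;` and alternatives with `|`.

Left recursion appears on S.
For S: α = {0}, β = {0, 2 D 0}. Rewrite as S → β S' and S' → α S' | ε.

S -> 0 S' | 2 D 0 S'; D -> 0 | S 0 2 | 0 2 | S | 0 B; B -> 0 | D; S' -> 0 S' | ε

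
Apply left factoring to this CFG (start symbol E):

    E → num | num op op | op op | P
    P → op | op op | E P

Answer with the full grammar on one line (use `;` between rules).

E has alternatives sharing prefix 'num': factor to E → num E' with E' → ε | op op.
P has alternatives sharing prefix 'op': factor to P → op P' with P' → ε | op.

E → op op | P | num E'; P → E P | op P'; E' → epsilon | op op; P' → epsilon | op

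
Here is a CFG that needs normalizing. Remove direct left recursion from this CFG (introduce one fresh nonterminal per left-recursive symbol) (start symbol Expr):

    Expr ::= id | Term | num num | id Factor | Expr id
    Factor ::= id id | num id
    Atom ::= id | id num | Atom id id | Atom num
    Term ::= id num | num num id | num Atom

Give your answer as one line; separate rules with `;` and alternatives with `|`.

Expr ::= id Expr1 | Term Expr1 | num num Expr1 | id Factor Expr1; Factor ::= id id | num id; Atom ::= id Atom1 | id num Atom1; Term ::= id num | num num id | num Atom; Expr1 ::= id Expr1 | ε; Atom1 ::= id id Atom1 | num Atom1 | ε

Directly left-recursive nonterminals: Expr, Atom.
For Expr: α = {id}, β = {id, Term, num num, id Factor}. Rewrite as Expr → β Expr1 and Expr1 → α Expr1 | ε.
For Atom: α = {id id, num}, β = {id, id num}. Rewrite as Atom → β Atom1 and Atom1 → α Atom1 | ε.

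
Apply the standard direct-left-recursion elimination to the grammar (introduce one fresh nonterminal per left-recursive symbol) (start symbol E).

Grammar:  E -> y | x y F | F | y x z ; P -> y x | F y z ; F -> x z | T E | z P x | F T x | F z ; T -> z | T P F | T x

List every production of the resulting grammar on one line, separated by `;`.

E -> y | x y F | F | y x z; P -> y x | F y z; F -> x z F' | T E F' | z P x F'; T -> z T'; F' -> T x F' | z F' | epsilon; T' -> P F T' | x T' | epsilon

Left recursion appears on F, T.
For F: α = {T x, z}, β = {x z, T E, z P x}. Rewrite as F → β F' and F' → α F' | ε.
For T: α = {P F, x}, β = {z}. Rewrite as T → β T' and T' → α T' | ε.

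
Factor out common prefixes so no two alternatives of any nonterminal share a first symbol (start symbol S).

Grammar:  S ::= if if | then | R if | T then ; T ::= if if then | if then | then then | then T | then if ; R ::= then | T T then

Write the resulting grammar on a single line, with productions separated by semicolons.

T has alternatives sharing prefix 'then': factor to T → then T' with T' → then | T | if.
T has alternatives sharing prefix 'if': factor to T → if T'' with T'' → if then | then.

S ::= if if | then | R if | T then; T ::= then T' | if T''; R ::= then | T T then; T' ::= then | T | if; T'' ::= if then | then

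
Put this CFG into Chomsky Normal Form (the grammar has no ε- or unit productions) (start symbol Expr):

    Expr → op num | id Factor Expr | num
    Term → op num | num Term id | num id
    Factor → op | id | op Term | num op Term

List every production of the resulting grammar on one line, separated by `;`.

Expr → X1 X2 | X3 Y1 | num; Term → X1 X2 | X2 Y2 | X2 X3; Factor → op | id | X1 Term | X2 Y3; X1 → op; X2 → num; X3 → id; Y1 → Factor Expr; Y2 → Term X3; Y3 → X1 Term

Introduce a nonterminal for each terminal appearing in a rule of length ≥ 2: X1 → op, X2 → num, X3 → id.
Binarize each right-hand side of length ≥ 3 by chaining fresh nonterminals (Y1, Y2, …): affected rules were Expr → X3 Factor Expr; Term → X2 Term X3; Factor → X2 X1 Term.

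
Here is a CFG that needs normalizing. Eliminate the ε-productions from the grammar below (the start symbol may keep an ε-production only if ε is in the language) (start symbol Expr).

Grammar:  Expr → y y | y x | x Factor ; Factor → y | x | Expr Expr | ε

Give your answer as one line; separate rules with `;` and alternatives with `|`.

Nullable set = {Factor}.
ε ∉ L(G), so no ε-production is kept.
Add the nullable-subset variants: Expr → x Factor gives x Factor | x.

Expr → y y | y x | x Factor | x; Factor → y | x | Expr Expr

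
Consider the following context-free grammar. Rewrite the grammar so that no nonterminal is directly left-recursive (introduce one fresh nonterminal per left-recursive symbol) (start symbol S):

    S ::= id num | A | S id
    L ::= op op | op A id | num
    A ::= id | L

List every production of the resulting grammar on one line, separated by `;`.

S ::= id num S' | A S'; L ::= op op | op A id | num; A ::= id | L; S' ::= id S' | ε

Left recursion appears on S.
For S: α = {id}, β = {id num, A}. Rewrite as S → β S' and S' → α S' | ε.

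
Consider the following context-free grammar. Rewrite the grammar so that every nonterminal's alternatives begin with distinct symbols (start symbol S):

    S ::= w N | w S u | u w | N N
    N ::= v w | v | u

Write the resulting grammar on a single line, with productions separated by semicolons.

S has alternatives sharing prefix 'w': factor to S → w S' with S' → N | S u.
N has alternatives sharing prefix 'v': factor to N → v N' with N' → w | ε.

S ::= u w | N N | w S'; N ::= u | v N'; S' ::= N | S u; N' ::= w | ε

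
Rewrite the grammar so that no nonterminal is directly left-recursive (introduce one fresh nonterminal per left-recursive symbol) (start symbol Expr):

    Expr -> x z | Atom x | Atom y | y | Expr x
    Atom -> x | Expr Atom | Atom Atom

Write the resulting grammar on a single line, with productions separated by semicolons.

Left recursion appears on Expr, Atom.
For Expr: α = {x}, β = {x z, Atom x, Atom y, y}. Rewrite as Expr → β Expr1 and Expr1 → α Expr1 | ε.
For Atom: α = {Atom}, β = {x, Expr Atom}. Rewrite as Atom → β Atom1 and Atom1 → α Atom1 | ε.

Expr -> x z Expr1 | Atom x Expr1 | Atom y Expr1 | y Expr1; Atom -> x Atom1 | Expr Atom Atom1; Expr1 -> x Expr1 | ε; Atom1 -> Atom Atom1 | ε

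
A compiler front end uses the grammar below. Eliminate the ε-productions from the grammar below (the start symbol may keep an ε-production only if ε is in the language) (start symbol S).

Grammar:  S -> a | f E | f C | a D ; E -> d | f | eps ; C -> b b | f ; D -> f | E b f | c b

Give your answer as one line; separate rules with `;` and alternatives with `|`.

S -> a | f E | f | f C | a D; E -> d | f; C -> b b | f; D -> f | E b f | b f | c b

Nullable nonterminals: {E}.
ε ∉ L(G), so no ε-production is kept.
Add the nullable-subset variants: S → f E gives f E | f. D → E b f gives E b f | b f.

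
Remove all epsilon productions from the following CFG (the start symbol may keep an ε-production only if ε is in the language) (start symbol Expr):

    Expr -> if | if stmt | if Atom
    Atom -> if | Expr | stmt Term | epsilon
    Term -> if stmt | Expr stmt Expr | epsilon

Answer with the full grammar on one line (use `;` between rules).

Expr -> if | if stmt | if Atom; Atom -> if | Expr | stmt Term | stmt; Term -> if stmt | Expr stmt Expr

Nullable nonterminals: {Atom, Term}.
ε ∉ L(G), so no ε-production is kept.
Add the nullable-subset variants: Atom → stmt Term gives stmt Term | stmt.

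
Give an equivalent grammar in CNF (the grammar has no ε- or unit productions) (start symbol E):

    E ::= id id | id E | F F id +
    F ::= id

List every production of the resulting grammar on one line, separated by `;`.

Introduce a nonterminal for each terminal appearing in a rule of length ≥ 2: X1 → id, X2 → +.
Binarize each right-hand side of length ≥ 3 by chaining fresh nonterminals (Y1, Y2, …): affected rules were E → F F X1 X2.

E ::= X1 X1 | X1 E | F Y1; F ::= id; X1 ::= id; X2 ::= +; Y1 ::= F Y2; Y2 ::= X1 X2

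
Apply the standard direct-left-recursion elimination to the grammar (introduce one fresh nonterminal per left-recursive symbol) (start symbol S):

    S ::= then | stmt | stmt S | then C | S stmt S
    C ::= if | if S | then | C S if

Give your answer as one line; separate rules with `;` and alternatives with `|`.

S ::= then S' | stmt S' | stmt S S' | then C S'; C ::= if C' | if S C' | then C'; S' ::= stmt S S' | ε; C' ::= S if C' | ε

Directly left-recursive nonterminals: S, C.
For S: α = {stmt S}, β = {then, stmt, stmt S, then C}. Rewrite as S → β S' and S' → α S' | ε.
For C: α = {S if}, β = {if, if S, then}. Rewrite as C → β C' and C' → α C' | ε.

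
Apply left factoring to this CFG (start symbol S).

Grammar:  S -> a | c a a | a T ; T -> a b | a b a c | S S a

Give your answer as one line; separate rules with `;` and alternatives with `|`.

S has alternatives sharing prefix 'a': factor to S → a S' with S' → ε | T.
T has alternatives sharing prefix 'a b': factor to T → a b T' with T' → ε | a c.

S -> c a a | a S'; T -> S S a | a b T'; S' -> ε | T; T' -> ε | a c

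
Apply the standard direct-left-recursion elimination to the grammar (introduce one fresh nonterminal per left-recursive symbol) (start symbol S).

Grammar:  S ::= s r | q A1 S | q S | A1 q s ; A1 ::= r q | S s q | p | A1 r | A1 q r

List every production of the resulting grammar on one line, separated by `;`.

Left recursion appears on A1.
For A1: α = {r, q r}, β = {r q, S s q, p}. Rewrite as A1 → β A1' and A1' → α A1' | ε.

S ::= s r | q A1 S | q S | A1 q s; A1 ::= r q A1' | S s q A1' | p A1'; A1' ::= r A1' | q r A1' | ε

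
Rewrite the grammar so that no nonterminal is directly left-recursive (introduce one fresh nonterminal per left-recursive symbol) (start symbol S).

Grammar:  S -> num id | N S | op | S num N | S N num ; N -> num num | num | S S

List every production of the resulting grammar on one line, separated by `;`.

Directly left-recursive nonterminal: S.
For S: α = {num N, N num}, β = {num id, N S, op}. Rewrite as S → β S' and S' → α S' | ε.

S -> num id S' | N S S' | op S'; N -> num num | num | S S; S' -> num N S' | N num S' | ε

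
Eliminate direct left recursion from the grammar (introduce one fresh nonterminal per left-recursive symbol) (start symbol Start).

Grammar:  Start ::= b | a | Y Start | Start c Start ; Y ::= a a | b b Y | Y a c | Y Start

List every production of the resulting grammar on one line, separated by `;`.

Directly left-recursive nonterminals: Start, Y.
For Start: α = {c Start}, β = {b, a, Y Start}. Rewrite as Start → β Start1 and Start1 → α Start1 | ε.
For Y: α = {a c, Start}, β = {a a, b b Y}. Rewrite as Y → β Y1 and Y1 → α Y1 | ε.

Start ::= b Start1 | a Start1 | Y Start Start1; Y ::= a a Y1 | b b Y Y1; Start1 ::= c Start Start1 | ε; Y1 ::= a c Y1 | Start Y1 | ε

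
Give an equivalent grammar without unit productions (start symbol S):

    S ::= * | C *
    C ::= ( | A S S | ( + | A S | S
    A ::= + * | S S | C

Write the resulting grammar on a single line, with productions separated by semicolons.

S ::= * | C *; C ::= ( | A S S | ( + | A S | * | C *; A ::= ( | A S S | ( + | A S | * | C * | + * | S S

Unit pairs: A ⇒* {C, S}; C ⇒* {S}.
Replace each nonterminal's rules with the union of the non-unit rules of every nonterminal it unit-derives.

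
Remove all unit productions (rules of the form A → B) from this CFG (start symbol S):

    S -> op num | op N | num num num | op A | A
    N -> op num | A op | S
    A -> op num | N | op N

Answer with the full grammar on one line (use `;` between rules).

Unit pairs: A ⇒* {N, S}; N ⇒* {A, S}; S ⇒* {A, N}.
For every A with A ⇒* B via unit rules, add B's non-unit alternatives to A; then delete every rule of the form X → Y.

S -> op num | op N | num num num | op A | A op; N -> op num | op N | num num num | op A | A op; A -> op num | op N | num num num | op A | A op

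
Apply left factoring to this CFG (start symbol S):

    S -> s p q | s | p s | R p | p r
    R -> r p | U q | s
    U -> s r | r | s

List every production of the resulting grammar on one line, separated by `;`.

S -> R p | s S' | p S''; R -> r p | U q | s; U -> r | s U'; S' -> p q | ε; S'' -> s | r; U' -> r | ε

S has alternatives sharing prefix 's': factor to S → s S' with S' → p q | ε.
S has alternatives sharing prefix 'p': factor to S → p S'' with S'' → s | r.
U has alternatives sharing prefix 's': factor to U → s U' with U' → r | ε.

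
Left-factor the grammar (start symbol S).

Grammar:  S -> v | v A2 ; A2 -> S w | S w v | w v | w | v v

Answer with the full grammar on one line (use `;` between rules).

S has alternatives sharing prefix 'v': factor to S → v S' with S' → ε | A2.
A2 has alternatives sharing prefix 'S w': factor to A2 → S w A2' with A2' → ε | v.
A2 has alternatives sharing prefix 'w': factor to A2 → w A2'' with A2'' → v | ε.

S -> v S'; A2 -> v v | S w A2' | w A2''; S' -> ε | A2; A2' -> ε | v; A2'' -> v | ε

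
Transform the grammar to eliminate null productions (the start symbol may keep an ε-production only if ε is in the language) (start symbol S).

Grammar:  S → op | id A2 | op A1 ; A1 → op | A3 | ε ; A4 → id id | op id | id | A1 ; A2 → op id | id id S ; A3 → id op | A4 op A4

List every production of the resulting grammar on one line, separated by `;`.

S → op | id A2 | op A1; A1 → op | A3; A4 → id id | op id | id | A1; A2 → op id | id id S; A3 → id op | A4 op A4 | A4 op | op A4 | op

Nullable nonterminals: {A1, A4}.
ε ∉ L(G), so no ε-production is kept.
Expand every rule over subsets of its nullable positions: A3 → A4 op A4 gives A4 op A4 | A4 op | op A4 | op.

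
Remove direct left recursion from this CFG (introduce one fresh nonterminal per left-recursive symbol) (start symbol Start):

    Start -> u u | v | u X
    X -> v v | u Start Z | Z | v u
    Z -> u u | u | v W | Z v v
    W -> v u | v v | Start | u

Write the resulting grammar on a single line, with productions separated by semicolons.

Start -> u u | v | u X; X -> v v | u Start Z | Z | v u; Z -> u u Z1 | u Z1 | v W Z1; W -> v u | v v | Start | u; Z1 -> v v Z1 | ε

Directly left-recursive nonterminal: Z.
For Z: α = {v v}, β = {u u, u, v W}. Rewrite as Z → β Z1 and Z1 → α Z1 | ε.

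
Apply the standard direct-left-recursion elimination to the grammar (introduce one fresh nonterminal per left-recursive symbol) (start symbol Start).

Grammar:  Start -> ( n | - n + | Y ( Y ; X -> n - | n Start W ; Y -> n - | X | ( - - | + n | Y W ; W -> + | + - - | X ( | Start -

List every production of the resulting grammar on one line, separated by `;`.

Left recursion appears on Y.
For Y: α = {W}, β = {n -, X, ( - -, + n}. Rewrite as Y → β Y1 and Y1 → α Y1 | ε.

Start -> ( n | - n + | Y ( Y; X -> n - | n Start W; Y -> n - Y1 | X Y1 | ( - - Y1 | + n Y1; W -> + | + - - | X ( | Start -; Y1 -> W Y1 | ε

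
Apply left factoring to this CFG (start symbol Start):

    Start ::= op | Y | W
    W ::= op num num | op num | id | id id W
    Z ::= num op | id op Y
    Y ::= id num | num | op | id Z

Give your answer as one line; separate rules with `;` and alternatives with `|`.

Start ::= op | Y | W; W ::= op num W1 | id W2; Z ::= num op | id op Y; Y ::= num | op | id Y1; W1 ::= num | eps; W2 ::= eps | id W; Y1 ::= num | Z

W has alternatives sharing prefix 'op num': factor to W → op num W1 with W1 → num | ε.
W has alternatives sharing prefix 'id': factor to W → id W2 with W2 → ε | id W.
Y has alternatives sharing prefix 'id': factor to Y → id Y1 with Y1 → num | Z.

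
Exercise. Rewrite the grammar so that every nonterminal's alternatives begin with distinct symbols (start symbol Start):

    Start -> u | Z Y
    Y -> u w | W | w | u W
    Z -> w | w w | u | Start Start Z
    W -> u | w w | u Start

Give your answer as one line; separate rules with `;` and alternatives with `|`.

Start -> u | Z Y; Y -> W | w | u Y1; Z -> u | Start Start Z | w Z1; W -> w w | u W1; Y1 -> w | W; Z1 -> ε | w; W1 -> ε | Start

Y has alternatives sharing prefix 'u': factor to Y → u Y1 with Y1 → w | W.
Z has alternatives sharing prefix 'w': factor to Z → w Z1 with Z1 → ε | w.
W has alternatives sharing prefix 'u': factor to W → u W1 with W1 → ε | Start.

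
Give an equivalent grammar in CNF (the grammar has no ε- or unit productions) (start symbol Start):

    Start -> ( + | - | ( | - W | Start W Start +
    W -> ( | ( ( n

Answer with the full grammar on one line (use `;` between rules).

Introduce a nonterminal for each terminal appearing in a rule of length ≥ 2: X1 → (, X2 → +, X3 → -, X4 → n.
Binarize each right-hand side of length ≥ 3 by chaining fresh nonterminals (Y1, Y2, …): affected rules were Start → Start W Start X2; W → X1 X1 X4.

Start -> X1 X2 | - | ( | X3 W | Start Y1; W -> ( | X1 Y3; X1 -> (; X2 -> +; X3 -> -; X4 -> n; Y1 -> W Y2; Y2 -> Start X2; Y3 -> X1 X4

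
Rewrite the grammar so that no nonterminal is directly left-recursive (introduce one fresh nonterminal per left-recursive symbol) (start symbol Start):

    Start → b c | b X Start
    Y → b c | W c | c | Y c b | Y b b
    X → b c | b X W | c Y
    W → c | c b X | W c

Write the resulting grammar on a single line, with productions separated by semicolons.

Y, W are directly left-recursive.
For Y: α = {c b, b b}, β = {b c, W c, c}. Rewrite as Y → β Y1 and Y1 → α Y1 | ε.
For W: α = {c}, β = {c, c b X}. Rewrite as W → β W1 and W1 → α W1 | ε.

Start → b c | b X Start; Y → b c Y1 | W c Y1 | c Y1; X → b c | b X W | c Y; W → c W1 | c b X W1; Y1 → c b Y1 | b b Y1 | ε; W1 → c W1 | ε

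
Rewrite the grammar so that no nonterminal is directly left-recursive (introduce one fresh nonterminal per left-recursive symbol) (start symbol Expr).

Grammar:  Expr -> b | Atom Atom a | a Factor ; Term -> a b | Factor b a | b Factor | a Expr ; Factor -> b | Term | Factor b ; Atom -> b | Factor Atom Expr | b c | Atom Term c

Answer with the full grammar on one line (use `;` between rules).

Expr -> b | Atom Atom a | a Factor; Term -> a b | Factor b a | b Factor | a Expr; Factor -> b Factor1 | Term Factor1; Atom -> b Atom1 | Factor Atom Expr Atom1 | b c Atom1; Factor1 -> b Factor1 | ε; Atom1 -> Term c Atom1 | ε

Factor, Atom are directly left-recursive.
For Factor: α = {b}, β = {b, Term}. Rewrite as Factor → β Factor1 and Factor1 → α Factor1 | ε.
For Atom: α = {Term c}, β = {b, Factor Atom Expr, b c}. Rewrite as Atom → β Atom1 and Atom1 → α Atom1 | ε.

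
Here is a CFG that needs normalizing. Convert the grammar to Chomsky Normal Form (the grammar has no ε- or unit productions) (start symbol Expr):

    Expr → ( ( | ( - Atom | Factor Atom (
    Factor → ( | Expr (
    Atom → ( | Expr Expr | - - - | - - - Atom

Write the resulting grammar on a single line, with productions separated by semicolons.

Expr → X1 X1 | X1 Y1 | Factor Y2; Factor → ( | Expr X1; Atom → ( | Expr Expr | X2 Y3 | X2 Y4; X1 → (; X2 → -; Y1 → X2 Atom; Y2 → Atom X1; Y3 → X2 X2; Y4 → X2 Y5; Y5 → X2 Atom

Introduce a nonterminal for each terminal appearing in a rule of length ≥ 2: X1 → (, X2 → -.
Binarize each right-hand side of length ≥ 3 by chaining fresh nonterminals (Y1, Y2, …): affected rules were Expr → X1 X2 Atom; Expr → Factor Atom X1; Atom → X2 X2 X2; Atom → X2 X2 X2 Atom.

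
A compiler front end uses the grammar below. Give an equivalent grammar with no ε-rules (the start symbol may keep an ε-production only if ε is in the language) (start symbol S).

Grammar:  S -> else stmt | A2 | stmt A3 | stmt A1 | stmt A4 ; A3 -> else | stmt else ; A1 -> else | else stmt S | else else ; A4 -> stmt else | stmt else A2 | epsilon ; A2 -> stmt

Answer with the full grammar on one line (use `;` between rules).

S -> else stmt | A2 | stmt A3 | stmt A1 | stmt A4 | stmt; A3 -> else | stmt else; A1 -> else | else stmt S | else else; A4 -> stmt else | stmt else A2; A2 -> stmt

Nullable set = {A4}.
ε ∉ L(G), so no ε-production is kept.
Expand every rule over subsets of its nullable positions: S → stmt A4 gives stmt A4 | stmt.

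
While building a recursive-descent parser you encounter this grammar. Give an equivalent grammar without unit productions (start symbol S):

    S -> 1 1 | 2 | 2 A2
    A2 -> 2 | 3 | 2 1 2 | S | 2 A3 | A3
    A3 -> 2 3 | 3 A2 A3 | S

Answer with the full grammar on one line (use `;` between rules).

S -> 1 1 | 2 | 2 A2; A2 -> 2 | 3 | 2 1 2 | 2 A3 | 1 1 | 2 A2 | 2 3 | 3 A2 A3; A3 -> 1 1 | 2 | 2 A2 | 2 3 | 3 A2 A3

Unit pairs: A2 ⇒* {A3, S}; A3 ⇒* {S}.
For every A with A ⇒* B via unit rules, add B's non-unit alternatives to A; then delete every rule of the form X → Y.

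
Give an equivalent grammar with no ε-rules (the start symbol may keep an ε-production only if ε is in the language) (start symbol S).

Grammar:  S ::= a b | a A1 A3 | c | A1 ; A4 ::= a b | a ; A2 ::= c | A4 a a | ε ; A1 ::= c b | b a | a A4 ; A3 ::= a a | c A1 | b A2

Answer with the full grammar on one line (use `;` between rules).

S ::= a b | a A1 A3 | c | A1; A4 ::= a b | a; A2 ::= c | A4 a a; A1 ::= c b | b a | a A4; A3 ::= a a | c A1 | b A2 | b

Nullable set = {A2}.
ε ∉ L(G), so no ε-production is kept.
Expand every rule over subsets of its nullable positions: A3 → b A2 gives b A2 | b.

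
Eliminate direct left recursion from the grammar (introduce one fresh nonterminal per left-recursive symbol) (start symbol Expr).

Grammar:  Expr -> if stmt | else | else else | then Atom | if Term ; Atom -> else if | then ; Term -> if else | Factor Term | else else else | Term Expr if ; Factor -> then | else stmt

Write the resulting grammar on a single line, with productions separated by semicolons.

Left recursion appears on Term.
For Term: α = {Expr if}, β = {if else, Factor Term, else else else}. Rewrite as Term → β Term1 and Term1 → α Term1 | ε.

Expr -> if stmt | else | else else | then Atom | if Term; Atom -> else if | then; Term -> if else Term1 | Factor Term Term1 | else else else Term1; Factor -> then | else stmt; Term1 -> Expr if Term1 | ε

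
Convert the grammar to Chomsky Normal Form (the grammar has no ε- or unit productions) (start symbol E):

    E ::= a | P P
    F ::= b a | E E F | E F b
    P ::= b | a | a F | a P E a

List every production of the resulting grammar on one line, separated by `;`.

Introduce a nonterminal for each terminal appearing in a rule of length ≥ 2: X1 → b, X2 → a.
Binarize each right-hand side of length ≥ 3 by chaining fresh nonterminals (Y1, Y2, …): affected rules were F → E E F; F → E F X1; P → X2 P E X2.

E ::= a | P P; F ::= X1 X2 | E Y1 | E Y2; P ::= b | a | X2 F | X2 Y3; X1 ::= b; X2 ::= a; Y1 ::= E F; Y2 ::= F X1; Y3 ::= P Y4; Y4 ::= E X2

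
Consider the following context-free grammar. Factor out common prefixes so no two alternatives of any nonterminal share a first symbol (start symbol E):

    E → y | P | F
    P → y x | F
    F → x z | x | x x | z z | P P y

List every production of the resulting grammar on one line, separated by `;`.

F has alternatives sharing prefix 'x': factor to F → x F' with F' → z | ε | x.

E → y | P | F; P → y x | F; F → z z | P P y | x F'; F' → z | ε | x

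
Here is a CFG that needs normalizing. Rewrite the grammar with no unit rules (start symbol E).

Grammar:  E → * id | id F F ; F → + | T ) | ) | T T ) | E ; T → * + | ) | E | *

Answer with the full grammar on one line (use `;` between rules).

E → * id | id F F; F → * id | id F F | + | T ) | ) | T T ); T → * id | id F F | * + | ) | *

Unit pairs: F ⇒* {E}; T ⇒* {E}.
For each unit pair (A, B), copy every non-unit production of B to A, then drop all unit productions.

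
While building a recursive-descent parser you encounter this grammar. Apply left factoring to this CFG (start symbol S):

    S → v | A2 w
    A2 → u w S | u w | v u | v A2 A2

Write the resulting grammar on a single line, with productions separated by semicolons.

A2 has alternatives sharing prefix 'u w': factor to A2 → u w A2' with A2' → S | ε.
A2 has alternatives sharing prefix 'v': factor to A2 → v A2'' with A2'' → u | A2 A2.

S → v | A2 w; A2 → u w A2' | v A2''; A2' → S | epsilon; A2'' → u | A2 A2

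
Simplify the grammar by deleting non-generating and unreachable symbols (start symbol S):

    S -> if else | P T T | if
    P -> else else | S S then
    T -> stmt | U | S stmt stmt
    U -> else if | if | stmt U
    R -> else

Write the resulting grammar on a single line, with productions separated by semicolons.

Generating nonterminals: {P, R, S, T, U}.
Reachable from S after that: {P, S, T, U}.
Removed useless symbols: {R} and every production mentioning them.

S -> if else | P T T | if; P -> else else | S S then; T -> stmt | U | S stmt stmt; U -> else if | if | stmt U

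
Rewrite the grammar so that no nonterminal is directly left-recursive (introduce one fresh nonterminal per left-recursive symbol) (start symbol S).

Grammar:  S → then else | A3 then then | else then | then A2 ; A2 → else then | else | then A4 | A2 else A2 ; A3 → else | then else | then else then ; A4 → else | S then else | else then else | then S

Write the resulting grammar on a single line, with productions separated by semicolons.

S → then else | A3 then then | else then | then A2; A2 → else then A2' | else A2' | then A4 A2'; A3 → else | then else | then else then; A4 → else | S then else | else then else | then S; A2' → else A2 A2' | epsilon

A2 is directly left-recursive.
For A2: α = {else A2}, β = {else then, else, then A4}. Rewrite as A2 → β A2' and A2' → α A2' | ε.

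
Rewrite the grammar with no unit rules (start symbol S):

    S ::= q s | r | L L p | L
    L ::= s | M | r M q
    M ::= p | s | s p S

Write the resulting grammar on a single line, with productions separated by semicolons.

S ::= s | r M q | q s | r | L L p | p | s p S; L ::= s | r M q | p | s p S; M ::= p | s | s p S

Unit pairs: L ⇒* {M}; S ⇒* {L, M}.
Replace each nonterminal's rules with the union of the non-unit rules of every nonterminal it unit-derives.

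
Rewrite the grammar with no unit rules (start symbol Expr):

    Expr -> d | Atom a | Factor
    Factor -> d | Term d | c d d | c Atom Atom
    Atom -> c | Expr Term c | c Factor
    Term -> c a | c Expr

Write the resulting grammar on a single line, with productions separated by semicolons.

Expr -> d | Term d | c d d | c Atom Atom | Atom a; Factor -> d | Term d | c d d | c Atom Atom; Atom -> c | Expr Term c | c Factor; Term -> c a | c Expr

Unit pairs: Expr ⇒* {Factor}.
For each unit pair (A, B), copy every non-unit production of B to A, then drop all unit productions.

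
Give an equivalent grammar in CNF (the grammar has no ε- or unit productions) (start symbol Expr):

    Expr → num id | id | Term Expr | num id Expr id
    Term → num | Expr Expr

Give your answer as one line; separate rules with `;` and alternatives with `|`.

Introduce a nonterminal for each terminal appearing in a rule of length ≥ 2: X1 → num, X2 → id.
Binarize each right-hand side of length ≥ 3 by chaining fresh nonterminals (Y1, Y2, …): affected rules were Expr → X1 X2 Expr X2.

Expr → X1 X2 | id | Term Expr | X1 Y1; Term → num | Expr Expr; X1 → num; X2 → id; Y1 → X2 Y2; Y2 → Expr X2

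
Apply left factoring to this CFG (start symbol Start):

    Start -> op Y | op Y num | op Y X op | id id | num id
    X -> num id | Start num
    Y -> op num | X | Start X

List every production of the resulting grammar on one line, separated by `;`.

Start -> id id | num id | op Y Start1; X -> num id | Start num; Y -> op num | X | Start X; Start1 -> ε | num | X op

Start has alternatives sharing prefix 'op Y': factor to Start → op Y Start1 with Start1 → ε | num | X op.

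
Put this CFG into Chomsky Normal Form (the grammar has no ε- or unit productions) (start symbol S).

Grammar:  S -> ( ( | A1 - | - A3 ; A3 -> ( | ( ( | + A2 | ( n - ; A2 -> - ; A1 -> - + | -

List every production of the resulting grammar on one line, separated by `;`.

S -> X1 X1 | A1 X2 | X2 A3; A3 -> ( | X1 X1 | X3 A2 | X1 Y1; A2 -> -; A1 -> X2 X3 | -; X1 -> (; X2 -> -; X3 -> +; X4 -> n; Y1 -> X4 X2

Introduce a nonterminal for each terminal appearing in a rule of length ≥ 2: X1 → (, X2 → -, X3 → +, X4 → n.
Binarize each right-hand side of length ≥ 3 by chaining fresh nonterminals (Y1, Y2, …): affected rules were A3 → X1 X4 X2.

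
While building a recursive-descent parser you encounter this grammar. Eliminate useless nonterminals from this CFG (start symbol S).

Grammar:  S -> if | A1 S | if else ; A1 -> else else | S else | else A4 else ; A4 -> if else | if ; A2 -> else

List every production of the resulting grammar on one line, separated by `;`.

S -> if | A1 S | if else; A1 -> else else | S else | else A4 else; A4 -> if else | if

Generating nonterminals: {A1, A2, A4, S}.
Reachable from S after that: {A1, A4, S}.
Removed useless symbols: {A2} and every production mentioning them.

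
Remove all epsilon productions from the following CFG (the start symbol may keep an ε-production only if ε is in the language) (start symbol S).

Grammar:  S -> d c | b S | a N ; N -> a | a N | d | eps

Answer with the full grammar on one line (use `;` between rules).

Nullable set = {N}.
ε ∉ L(G), so no ε-production is kept.
Expand every rule over subsets of its nullable positions: S → a N gives a N | a.

S -> d c | b S | a N | a; N -> a | a N | d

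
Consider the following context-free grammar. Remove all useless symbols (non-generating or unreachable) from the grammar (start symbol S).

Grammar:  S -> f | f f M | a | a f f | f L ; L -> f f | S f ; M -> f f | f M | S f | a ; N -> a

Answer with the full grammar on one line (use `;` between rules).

Generating nonterminals: {L, M, N, S}.
Reachable from S after that: {L, M, S}.
Removed useless symbols: {N} and every production mentioning them.

S -> f | f f M | a | a f f | f L; L -> f f | S f; M -> f f | f M | S f | a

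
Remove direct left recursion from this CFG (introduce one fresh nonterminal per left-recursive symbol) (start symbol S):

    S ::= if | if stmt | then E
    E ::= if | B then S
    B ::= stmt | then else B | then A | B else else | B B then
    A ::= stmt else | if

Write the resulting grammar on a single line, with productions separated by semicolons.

B is directly left-recursive.
For B: α = {else else, B then}, β = {stmt, then else B, then A}. Rewrite as B → β B' and B' → α B' | ε.

S ::= if | if stmt | then E; E ::= if | B then S; B ::= stmt B' | then else B B' | then A B'; A ::= stmt else | if; B' ::= else else B' | B then B' | eps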